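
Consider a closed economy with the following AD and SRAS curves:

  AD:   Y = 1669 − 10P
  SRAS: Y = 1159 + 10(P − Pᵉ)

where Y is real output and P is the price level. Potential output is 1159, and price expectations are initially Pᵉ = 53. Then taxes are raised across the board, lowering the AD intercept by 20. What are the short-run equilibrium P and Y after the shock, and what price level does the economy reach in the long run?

AD shifts left: new AD is Y = 1649 − 10P. With Pᵉ = 53, SRAS is Y = 629 + 10P.
Short run: 1649 − 10P = 629 + 10P gives 1020 = 20P, so P = 51 and Y = 1649 − 10·51 = 1139.
Y = 1139 is below potential 1159; expectations adjust and SRAS shifts right until Y = 1159.
Long run: on the new AD curve, 1159 = 1649 − 10P gives P = 49.

Short run: P = 51, Y = 1139. Long run: P = 49.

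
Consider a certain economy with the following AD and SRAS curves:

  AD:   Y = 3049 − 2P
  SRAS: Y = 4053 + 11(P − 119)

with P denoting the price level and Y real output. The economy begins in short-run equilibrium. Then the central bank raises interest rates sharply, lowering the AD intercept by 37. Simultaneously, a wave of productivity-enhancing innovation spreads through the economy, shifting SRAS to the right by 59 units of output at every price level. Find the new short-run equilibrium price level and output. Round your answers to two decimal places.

After both shocks: AD is Y = 3012 − 2P and SRAS is Y = 2803 + 11P.
Setting them equal: 209 = 13P, so P = 16.08.
Substituting into AD, Y = 2979.85.

P = 16.08, Y = 2979.85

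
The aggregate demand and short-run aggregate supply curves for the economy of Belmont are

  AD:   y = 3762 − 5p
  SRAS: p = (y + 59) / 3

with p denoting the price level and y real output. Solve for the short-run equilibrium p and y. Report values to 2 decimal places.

p = 477.63, y = 1373.88

Rearrange SRAS to y = 3p − 59.
Set AD = SRAS: 3762 − 5p = 3p − 59, so 3821 = 8p and p = 477.63.
Substituting into AD, y = 3762 − 5p = 1373.88.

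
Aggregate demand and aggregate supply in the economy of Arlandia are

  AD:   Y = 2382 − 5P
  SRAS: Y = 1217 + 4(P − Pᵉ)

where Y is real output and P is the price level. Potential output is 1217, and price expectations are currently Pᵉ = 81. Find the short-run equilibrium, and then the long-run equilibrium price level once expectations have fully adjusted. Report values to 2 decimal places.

Short run: P = 165.44, Y = 1554.78. Long run: P = 233.00.

Short run: with Pᵉ = 81, SRAS is Y = 893 + 4P. Setting AD = SRAS gives 1489 = 9P, so P = 165.44 and Y = 2382 − 5P = 1554.78.
Output 1554.78 is above potential 1217, so over time expected prices rise and SRAS shifts left until Y returns to 1217.
Long run: Y = 1217 on the AD curve gives 1217 = 2382 − 5P, so P = 233.00.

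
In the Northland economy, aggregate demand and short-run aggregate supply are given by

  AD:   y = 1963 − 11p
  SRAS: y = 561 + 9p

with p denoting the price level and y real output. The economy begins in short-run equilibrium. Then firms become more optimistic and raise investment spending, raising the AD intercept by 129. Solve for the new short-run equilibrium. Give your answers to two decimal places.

p = 76.55, y = 1249.95

This is a positive demand shock: AD shifts right.
New AD: y = 2092 − 11p.
Set AD = SRAS: 2092 − 11p = 561 + 9p, so 1531 = 20p and p = 76.55.
Substituting into AD, y = 1249.95.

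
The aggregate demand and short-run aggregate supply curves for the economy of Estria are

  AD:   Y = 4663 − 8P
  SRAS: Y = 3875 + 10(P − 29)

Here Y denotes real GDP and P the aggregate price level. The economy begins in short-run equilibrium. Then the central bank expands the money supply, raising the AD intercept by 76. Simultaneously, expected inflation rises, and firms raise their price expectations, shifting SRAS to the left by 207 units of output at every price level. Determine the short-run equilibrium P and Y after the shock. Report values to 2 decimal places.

P = 75.61, Y = 4134.11

After both shocks: AD is Y = 4739 − 8P and SRAS is Y = 3378 + 10P.
Setting them equal: 1361 = 18P, so P = 75.61.
Substituting into AD, Y = 4134.11.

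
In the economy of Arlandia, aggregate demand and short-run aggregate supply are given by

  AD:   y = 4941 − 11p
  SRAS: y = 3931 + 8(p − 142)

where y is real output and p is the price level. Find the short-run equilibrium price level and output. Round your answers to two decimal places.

Write SRAS as y = 3931 + 8p − 1136 = 2795 + 8p.
Set AD = SRAS: 4941 − 11p = 2795 + 8p, so 2146 = 19p and p = 112.95.
Substituting into AD, y = 4941 − 11p = 3698.58.

p = 112.95, y = 3698.58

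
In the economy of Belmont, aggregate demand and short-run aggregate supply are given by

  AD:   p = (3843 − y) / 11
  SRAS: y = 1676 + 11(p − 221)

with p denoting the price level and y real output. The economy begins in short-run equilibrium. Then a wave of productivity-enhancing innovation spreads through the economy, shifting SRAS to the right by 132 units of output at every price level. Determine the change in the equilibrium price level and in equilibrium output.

Δp = -6, Δy = +66

This is a positive supply shock: SRAS shifts right.
New SRAS: y = 11p − 623.
Set AD = SRAS: 3843 − 11p = 11p − 623, so 4466 = 22p and p = 203.
y = 3843 − 11·203 = 1610.
Initially p = 209, y = 1544, so Δp = -6 and Δy = +66.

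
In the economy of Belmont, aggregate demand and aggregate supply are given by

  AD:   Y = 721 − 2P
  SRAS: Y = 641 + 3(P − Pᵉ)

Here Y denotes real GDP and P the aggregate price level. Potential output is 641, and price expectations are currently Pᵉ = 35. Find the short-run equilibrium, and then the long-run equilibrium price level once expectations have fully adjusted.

Short run: P = 37, Y = 647. Long run: P = 40.

Short run: with Pᵉ = 35, SRAS is Y = 536 + 3P. Setting AD = SRAS gives 185 = 5P, so P = 37 and Y = 721 − 2·37 = 647.
Output 647 is above potential 641, so over time expected prices rise and SRAS shifts left until Y returns to 641.
Long run: Y = 641 on the AD curve gives 641 = 721 − 2P, so P = 40.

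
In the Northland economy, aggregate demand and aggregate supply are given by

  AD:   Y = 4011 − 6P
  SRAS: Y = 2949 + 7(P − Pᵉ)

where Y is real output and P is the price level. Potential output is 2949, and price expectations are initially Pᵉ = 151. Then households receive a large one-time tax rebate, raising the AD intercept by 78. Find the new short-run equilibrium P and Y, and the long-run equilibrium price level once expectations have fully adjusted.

AD shifts right: new AD is Y = 4089 − 6P. With Pᵉ = 151, SRAS is Y = 1892 + 7P.
Short run: 4089 − 6P = 1892 + 7P gives 2197 = 13P, so P = 169 and Y = 4089 − 6·169 = 3075.
Y = 3075 is above potential 2949; expectations adjust and SRAS shifts left until Y = 2949.
Long run: on the new AD curve, 2949 = 4089 − 6P gives P = 190.

Short run: P = 169, Y = 3075. Long run: P = 190.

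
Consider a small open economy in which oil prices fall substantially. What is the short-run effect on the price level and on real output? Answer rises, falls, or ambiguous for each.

Price level: falls; output: rises

This is a favourable supply shock: SRAS shifts right.
Moving along the downward-sloping AD curve, P falls and Y rises.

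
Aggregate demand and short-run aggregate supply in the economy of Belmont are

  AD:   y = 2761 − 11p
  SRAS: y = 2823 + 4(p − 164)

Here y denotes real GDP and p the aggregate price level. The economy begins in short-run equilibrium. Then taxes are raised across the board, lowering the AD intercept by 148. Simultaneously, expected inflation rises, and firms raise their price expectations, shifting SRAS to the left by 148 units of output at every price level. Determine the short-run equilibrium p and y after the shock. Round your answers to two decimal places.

p = 39.60, y = 2177.40

After both shocks: AD is y = 2613 − 11p and SRAS is y = 2019 + 4p.
Setting them equal: 594 = 15p, so p = 39.60.
Substituting into AD, y = 2177.40.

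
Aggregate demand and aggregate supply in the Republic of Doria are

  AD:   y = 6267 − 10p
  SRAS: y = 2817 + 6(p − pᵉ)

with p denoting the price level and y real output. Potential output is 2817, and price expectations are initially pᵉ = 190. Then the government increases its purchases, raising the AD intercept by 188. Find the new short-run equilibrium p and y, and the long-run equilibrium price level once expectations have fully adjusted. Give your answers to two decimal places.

AD shifts right: new AD is y = 6455 − 10p. With pᵉ = 190, SRAS is y = 1677 + 6p.
Short run: 6455 − 10p = 1677 + 6p gives 4778 = 16p, so p = 298.63 and y = 6455 − 10p = 3468.75.
y = 3468.75 is above potential 2817; expectations adjust and SRAS shifts left until y = 2817.
Long run: on the new AD curve, 2817 = 6455 − 10p gives p = 363.80.

Short run: p = 298.63, y = 3468.75. Long run: p = 363.80.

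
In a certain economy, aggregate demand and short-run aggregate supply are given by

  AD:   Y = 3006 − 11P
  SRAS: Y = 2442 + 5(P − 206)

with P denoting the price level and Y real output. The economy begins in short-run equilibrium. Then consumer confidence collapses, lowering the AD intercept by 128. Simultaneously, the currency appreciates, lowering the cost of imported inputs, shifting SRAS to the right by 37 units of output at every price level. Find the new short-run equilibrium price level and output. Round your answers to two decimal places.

After both shocks: AD is Y = 2878 − 11P and SRAS is Y = 1449 + 5P.
Setting them equal: 1429 = 16P, so P = 89.31.
Substituting into AD, Y = 1895.56.

P = 89.31, Y = 1895.56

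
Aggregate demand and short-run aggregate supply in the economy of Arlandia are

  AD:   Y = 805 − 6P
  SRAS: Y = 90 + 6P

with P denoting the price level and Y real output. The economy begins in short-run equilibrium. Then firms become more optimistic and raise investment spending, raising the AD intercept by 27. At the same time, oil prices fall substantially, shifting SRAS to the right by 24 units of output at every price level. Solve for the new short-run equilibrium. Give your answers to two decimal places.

P = 59.83, Y = 473.00

After both shocks: AD is Y = 832 − 6P and SRAS is Y = 114 + 6P.
Setting them equal: 718 = 12P, so P = 59.83.
Substituting into AD, Y = 473.00.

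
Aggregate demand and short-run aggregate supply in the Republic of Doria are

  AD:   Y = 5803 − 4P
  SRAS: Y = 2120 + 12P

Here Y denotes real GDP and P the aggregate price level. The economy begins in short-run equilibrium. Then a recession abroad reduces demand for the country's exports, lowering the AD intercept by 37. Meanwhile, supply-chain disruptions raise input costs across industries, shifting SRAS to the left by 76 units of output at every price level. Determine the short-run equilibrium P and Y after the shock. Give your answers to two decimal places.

P = 232.63, Y = 4835.50

After both shocks: AD is Y = 5766 − 4P and SRAS is Y = 2044 + 12P.
Setting them equal: 3722 = 16P, so P = 232.63.
Substituting into AD, Y = 4835.50.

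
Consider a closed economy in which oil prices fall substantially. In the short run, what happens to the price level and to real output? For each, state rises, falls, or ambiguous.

This is a favourable supply shock: SRAS shifts right.
Moving along the downward-sloping AD curve, P falls and Y rises.

Price level: falls; output: rises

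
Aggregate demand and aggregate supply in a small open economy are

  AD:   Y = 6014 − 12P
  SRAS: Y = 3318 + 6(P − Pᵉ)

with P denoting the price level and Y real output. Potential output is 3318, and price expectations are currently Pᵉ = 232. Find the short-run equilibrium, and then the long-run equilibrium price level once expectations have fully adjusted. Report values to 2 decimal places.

Short run: P = 227.11, Y = 3288.67. Long run: P = 224.67.

Short run: with Pᵉ = 232, SRAS is Y = 1926 + 6P. Setting AD = SRAS gives 4088 = 18P, so P = 227.11 and Y = 6014 − 12P = 3288.67.
Output 3288.67 is below potential 3318, so over time expected prices fall and SRAS shifts right until Y returns to 3318.
Long run: Y = 3318 on the AD curve gives 3318 = 6014 − 12P, so P = 224.67.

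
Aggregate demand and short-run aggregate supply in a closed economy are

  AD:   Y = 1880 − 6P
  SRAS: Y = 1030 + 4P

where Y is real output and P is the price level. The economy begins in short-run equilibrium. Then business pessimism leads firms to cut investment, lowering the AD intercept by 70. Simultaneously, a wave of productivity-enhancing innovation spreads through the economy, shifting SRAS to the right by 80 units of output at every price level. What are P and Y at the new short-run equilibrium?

After both shocks: AD is Y = 1810 − 6P and SRAS is Y = 1110 + 4P.
Setting them equal: 700 = 10P, so P = 70.
Y = 1810 − 6·70 = 1390.

P = 70, Y = 1390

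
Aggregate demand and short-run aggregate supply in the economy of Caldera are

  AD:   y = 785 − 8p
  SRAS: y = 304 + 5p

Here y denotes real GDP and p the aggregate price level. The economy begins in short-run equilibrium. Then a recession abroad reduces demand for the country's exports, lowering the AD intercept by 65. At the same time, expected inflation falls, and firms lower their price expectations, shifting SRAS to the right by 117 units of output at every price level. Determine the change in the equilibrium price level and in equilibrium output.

After both shocks: AD is y = 720 − 8p and SRAS is y = 421 + 5p.
Setting them equal: 299 = 13p, so p = 23.
y = 720 − 8·23 = 536.
Initially p = 37, y = 489, so Δp = -14 and Δy = +47.

Δp = -14, Δy = +47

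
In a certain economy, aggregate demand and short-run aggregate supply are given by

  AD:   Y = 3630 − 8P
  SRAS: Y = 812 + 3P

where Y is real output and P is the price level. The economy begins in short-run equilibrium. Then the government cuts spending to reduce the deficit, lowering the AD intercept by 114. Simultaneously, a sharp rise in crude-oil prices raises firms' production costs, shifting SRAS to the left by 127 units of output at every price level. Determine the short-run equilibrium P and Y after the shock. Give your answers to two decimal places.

After both shocks: AD is Y = 3516 − 8P and SRAS is Y = 685 + 3P.
Setting them equal: 2831 = 11P, so P = 257.36.
Substituting into AD, Y = 1457.09.

P = 257.36, Y = 1457.09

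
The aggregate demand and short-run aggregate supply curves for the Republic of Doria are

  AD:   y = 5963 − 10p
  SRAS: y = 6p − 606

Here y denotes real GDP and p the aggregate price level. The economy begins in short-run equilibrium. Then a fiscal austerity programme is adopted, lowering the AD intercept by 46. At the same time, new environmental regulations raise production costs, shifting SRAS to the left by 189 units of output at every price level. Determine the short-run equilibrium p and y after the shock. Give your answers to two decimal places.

After both shocks: AD is y = 5917 − 10p and SRAS is y = 6p − 795.
Setting them equal: 6712 = 16p, so p = 419.50.
Substituting into AD, y = 1722.00.

p = 419.50, y = 1722.00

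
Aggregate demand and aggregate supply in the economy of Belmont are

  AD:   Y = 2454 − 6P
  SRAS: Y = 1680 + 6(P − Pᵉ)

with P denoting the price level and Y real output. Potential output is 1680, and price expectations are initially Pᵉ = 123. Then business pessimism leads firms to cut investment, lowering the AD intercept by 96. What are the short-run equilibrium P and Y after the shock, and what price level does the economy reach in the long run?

Short run: P = 118, Y = 1650. Long run: P = 113.

AD shifts left: new AD is Y = 2358 − 6P. With Pᵉ = 123, SRAS is Y = 942 + 6P.
Short run: 2358 − 6P = 942 + 6P gives 1416 = 12P, so P = 118 and Y = 2358 − 6·118 = 1650.
Y = 1650 is below potential 1680; expectations adjust and SRAS shifts right until Y = 1680.
Long run: on the new AD curve, 1680 = 2358 − 6P gives P = 113.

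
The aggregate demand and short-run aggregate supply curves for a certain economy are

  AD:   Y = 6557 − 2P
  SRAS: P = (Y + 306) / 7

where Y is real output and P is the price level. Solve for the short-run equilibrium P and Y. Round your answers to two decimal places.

Rearrange SRAS to Y = 7P − 306.
Set AD = SRAS: 6557 − 2P = 7P − 306, so 6863 = 9P and P = 762.56.
Substituting into AD, Y = 6557 − 2P = 5031.89.

P = 762.56, Y = 5031.89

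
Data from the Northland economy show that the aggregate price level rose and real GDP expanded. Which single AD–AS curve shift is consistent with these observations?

P rose and Y rose. An AD shift moves P and Y in the same direction; an SRAS shift moves them in opposite directions.
Here P and Y moved in the same direction, so the AD curve shifted.
Since Y rose, AD shifted right.

AD shifted right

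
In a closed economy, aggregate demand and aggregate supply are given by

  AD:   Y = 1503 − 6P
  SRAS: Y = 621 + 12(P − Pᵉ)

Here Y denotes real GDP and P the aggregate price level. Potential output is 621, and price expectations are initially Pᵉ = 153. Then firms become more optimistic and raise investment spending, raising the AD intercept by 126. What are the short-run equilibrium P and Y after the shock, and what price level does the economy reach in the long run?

Short run: P = 158, Y = 681. Long run: P = 168.

AD shifts right: new AD is Y = 1629 − 6P. With Pᵉ = 153, SRAS is Y = 12P − 1215.
Short run: 1629 − 6P = 12P − 1215 gives 2844 = 18P, so P = 158 and Y = 1629 − 6·158 = 681.
Y = 681 is above potential 621; expectations adjust and SRAS shifts left until Y = 621.
Long run: on the new AD curve, 621 = 1629 − 6P gives P = 168.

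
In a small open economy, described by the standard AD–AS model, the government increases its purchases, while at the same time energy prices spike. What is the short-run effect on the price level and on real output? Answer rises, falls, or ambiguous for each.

Price level: rises; output: ambiguous

The first event is a positive demand shock: AD shifts right, which by itself pushes P up and Y up.
The second is an adverse supply shock: SRAS shifts left, which by itself pushes P up and Y down.
Both shocks push P up, so P rises. The two shocks push Y in opposite directions, so the effect on Y is ambiguous.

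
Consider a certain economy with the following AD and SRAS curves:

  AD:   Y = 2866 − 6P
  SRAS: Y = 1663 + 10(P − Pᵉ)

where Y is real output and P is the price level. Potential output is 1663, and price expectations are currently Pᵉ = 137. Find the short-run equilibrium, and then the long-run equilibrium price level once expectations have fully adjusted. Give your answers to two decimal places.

Short run: with Pᵉ = 137, SRAS is Y = 293 + 10P. Setting AD = SRAS gives 2573 = 16P, so P = 160.81 and Y = 2866 − 6P = 1901.13.
Output 1901.13 is above potential 1663, so over time expected prices rise and SRAS shifts left until Y returns to 1663.
Long run: Y = 1663 on the AD curve gives 1663 = 2866 − 6P, so P = 200.50.

Short run: P = 160.81, Y = 1901.13. Long run: P = 200.50.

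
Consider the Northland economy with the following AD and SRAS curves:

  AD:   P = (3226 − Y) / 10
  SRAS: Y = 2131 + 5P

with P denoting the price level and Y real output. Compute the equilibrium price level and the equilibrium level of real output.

Rearrange AD to Y = 3226 − 10P.
Set AD = SRAS: 3226 − 10P = 2131 + 5P, so 1095 = 15P and P = 73.
Then Y = 3226 − 10·73 = 2496.

P = 73, Y = 2496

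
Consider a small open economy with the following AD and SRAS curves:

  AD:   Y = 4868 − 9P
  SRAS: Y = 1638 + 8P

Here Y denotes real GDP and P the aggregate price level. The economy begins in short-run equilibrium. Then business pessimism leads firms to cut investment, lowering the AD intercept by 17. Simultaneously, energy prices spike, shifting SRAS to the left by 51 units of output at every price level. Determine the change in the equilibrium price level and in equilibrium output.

After both shocks: AD is Y = 4851 − 9P and SRAS is Y = 1587 + 8P.
Setting them equal: 3264 = 17P, so P = 192.
Y = 4851 − 9·192 = 3123.
Initially P = 190, Y = 3158, so ΔP = +2 and ΔY = -35.

ΔP = +2, ΔY = -35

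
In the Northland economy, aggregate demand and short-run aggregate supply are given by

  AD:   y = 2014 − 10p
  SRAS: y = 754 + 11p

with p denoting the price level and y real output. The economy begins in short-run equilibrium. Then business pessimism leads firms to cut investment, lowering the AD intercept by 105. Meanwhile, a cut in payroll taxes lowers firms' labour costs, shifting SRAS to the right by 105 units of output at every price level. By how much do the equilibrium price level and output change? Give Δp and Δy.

After both shocks: AD is y = 1909 − 10p and SRAS is y = 859 + 11p.
Setting them equal: 1050 = 21p, so p = 50.
y = 1909 − 10·50 = 1409.
Initially p = 60, y = 1414, so Δp = -10 and Δy = -5.

Δp = -10, Δy = -5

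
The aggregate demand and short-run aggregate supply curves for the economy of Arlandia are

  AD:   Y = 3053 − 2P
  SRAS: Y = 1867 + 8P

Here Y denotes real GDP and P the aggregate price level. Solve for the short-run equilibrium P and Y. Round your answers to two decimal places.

Set AD = SRAS: 3053 − 2P = 1867 + 8P, so 1186 = 10P and P = 118.60.
Substituting into AD, Y = 3053 − 2P = 2815.80.

P = 118.60, Y = 2815.80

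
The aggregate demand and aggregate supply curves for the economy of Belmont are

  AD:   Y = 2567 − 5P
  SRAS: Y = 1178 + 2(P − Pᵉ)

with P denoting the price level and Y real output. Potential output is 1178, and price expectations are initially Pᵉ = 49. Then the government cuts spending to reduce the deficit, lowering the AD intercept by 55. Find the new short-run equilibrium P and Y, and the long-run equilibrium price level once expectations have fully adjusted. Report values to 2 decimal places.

Short run: P = 204.57, Y = 1489.14. Long run: P = 266.80.

AD shifts left: new AD is Y = 2512 − 5P. With Pᵉ = 49, SRAS is Y = 1080 + 2P.
Short run: 2512 − 5P = 1080 + 2P gives 1432 = 7P, so P = 204.57 and Y = 2512 − 5P = 1489.14.
Y = 1489.14 is above potential 1178; expectations adjust and SRAS shifts left until Y = 1178.
Long run: on the new AD curve, 1178 = 2512 − 5P gives P = 266.80.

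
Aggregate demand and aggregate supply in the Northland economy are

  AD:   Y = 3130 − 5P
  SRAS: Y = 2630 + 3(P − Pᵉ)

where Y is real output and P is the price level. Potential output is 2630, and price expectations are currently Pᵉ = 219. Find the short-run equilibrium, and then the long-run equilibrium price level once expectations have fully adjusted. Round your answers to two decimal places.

Short run: P = 144.63, Y = 2406.88. Long run: P = 100.00.

Short run: with Pᵉ = 219, SRAS is Y = 1973 + 3P. Setting AD = SRAS gives 1157 = 8P, so P = 144.63 and Y = 3130 − 5P = 2406.88.
Output 2406.88 is below potential 2630, so over time expected prices fall and SRAS shifts right until Y returns to 2630.
Long run: Y = 2630 on the AD curve gives 2630 = 3130 − 5P, so P = 100.00.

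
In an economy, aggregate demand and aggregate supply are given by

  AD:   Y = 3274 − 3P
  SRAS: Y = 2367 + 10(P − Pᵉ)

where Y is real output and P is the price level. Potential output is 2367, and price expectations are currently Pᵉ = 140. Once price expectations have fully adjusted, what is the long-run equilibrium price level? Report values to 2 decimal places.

Short run: with Pᵉ = 140, SRAS is Y = 967 + 10P. Setting AD = SRAS gives 2307 = 13P, so P = 177.46 and Y = 3274 − 3P = 2741.62.
Output 2741.62 is above potential 2367, so over time expected prices rise and SRAS shifts left until Y returns to 2367.
Long run: Y = 2367 on the AD curve gives 2367 = 3274 − 3P, so P = 302.33.

Long-run P = 302.33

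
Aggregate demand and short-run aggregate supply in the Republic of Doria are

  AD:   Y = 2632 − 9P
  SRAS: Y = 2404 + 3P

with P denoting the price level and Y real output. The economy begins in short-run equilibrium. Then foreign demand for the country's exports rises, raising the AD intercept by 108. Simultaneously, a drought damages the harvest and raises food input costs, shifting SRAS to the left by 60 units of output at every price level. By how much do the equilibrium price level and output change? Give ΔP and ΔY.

After both shocks: AD is Y = 2740 − 9P and SRAS is Y = 2344 + 3P.
Setting them equal: 396 = 12P, so P = 33.
Y = 2740 − 9·33 = 2443.
Initially P = 19, Y = 2461, so ΔP = +14 and ΔY = -18.

ΔP = +14, ΔY = -18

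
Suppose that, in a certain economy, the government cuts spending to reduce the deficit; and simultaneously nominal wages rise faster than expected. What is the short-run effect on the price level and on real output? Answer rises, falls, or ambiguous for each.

The first event is a negative demand shock: AD shifts left, which by itself pushes P down and Y down.
The second is an adverse supply shock: SRAS shifts left, which by itself pushes P up and Y down.
The two shocks push P in opposite directions, so the effect on P is ambiguous. Both shocks push Y down, so Y falls.

Price level: ambiguous; output: falls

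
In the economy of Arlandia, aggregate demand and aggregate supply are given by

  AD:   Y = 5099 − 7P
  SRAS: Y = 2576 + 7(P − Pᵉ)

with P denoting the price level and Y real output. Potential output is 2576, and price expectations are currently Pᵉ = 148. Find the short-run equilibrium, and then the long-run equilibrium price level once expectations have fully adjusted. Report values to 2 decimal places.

Short run: P = 254.21, Y = 3319.50. Long run: P = 360.43.

Short run: with Pᵉ = 148, SRAS is Y = 1540 + 7P. Setting AD = SRAS gives 3559 = 14P, so P = 254.21 and Y = 5099 − 7P = 3319.50.
Output 3319.50 is above potential 2576, so over time expected prices rise and SRAS shifts left until Y returns to 2576.
Long run: Y = 2576 on the AD curve gives 2576 = 5099 − 7P, so P = 360.43.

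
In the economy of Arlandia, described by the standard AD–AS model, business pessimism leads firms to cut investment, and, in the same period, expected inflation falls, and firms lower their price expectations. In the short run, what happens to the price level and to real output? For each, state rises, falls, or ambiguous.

The first event is a negative demand shock: AD shifts left, which by itself pushes P down and Y down.
The second is a favourable supply shock: SRAS shifts right, which by itself pushes P down and Y up.
Both shocks push P down, so P falls. The two shocks push Y in opposite directions, so the effect on Y is ambiguous.

Price level: falls; output: ambiguous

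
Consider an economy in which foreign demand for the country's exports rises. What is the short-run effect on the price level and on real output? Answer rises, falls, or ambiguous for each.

Price level: rises; output: rises

This is a positive demand shock: AD shifts right.
Moving along the upward-sloping SRAS curve, P rises and Y rises.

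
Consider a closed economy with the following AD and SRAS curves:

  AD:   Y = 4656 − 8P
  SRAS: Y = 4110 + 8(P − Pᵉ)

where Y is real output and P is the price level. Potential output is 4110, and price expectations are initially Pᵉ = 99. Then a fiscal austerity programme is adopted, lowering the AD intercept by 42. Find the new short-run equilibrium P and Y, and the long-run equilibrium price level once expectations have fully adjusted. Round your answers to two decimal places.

AD shifts left: new AD is Y = 4614 − 8P. With Pᵉ = 99, SRAS is Y = 3318 + 8P.
Short run: 4614 − 8P = 3318 + 8P gives 1296 = 16P, so P = 81.00 and Y = 4614 − 8P = 3966.00.
Y = 3966.00 is below potential 4110; expectations adjust and SRAS shifts right until Y = 4110.
Long run: on the new AD curve, 4110 = 4614 − 8P gives P = 63.00.

Short run: P = 81.00, Y = 3966.00. Long run: P = 63.00.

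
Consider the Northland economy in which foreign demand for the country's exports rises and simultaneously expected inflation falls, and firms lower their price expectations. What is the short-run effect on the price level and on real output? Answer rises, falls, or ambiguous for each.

The first event is a positive demand shock: AD shifts right, which by itself pushes P up and Y up.
The second is a favourable supply shock: SRAS shifts right, which by itself pushes P down and Y up.
The two shocks push P in opposite directions, so the effect on P is ambiguous. Both shocks push Y up, so Y rises.

Price level: ambiguous; output: rises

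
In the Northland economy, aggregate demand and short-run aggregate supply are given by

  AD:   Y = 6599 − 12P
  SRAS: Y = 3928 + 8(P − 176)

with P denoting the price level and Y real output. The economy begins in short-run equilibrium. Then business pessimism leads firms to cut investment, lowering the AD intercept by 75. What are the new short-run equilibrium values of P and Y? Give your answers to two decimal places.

P = 200.20, Y = 4121.60

This is a negative demand shock: AD shifts left.
New AD: Y = 6524 − 12P.
SRAS can be written Y = 2520 + 8P.
Set AD = SRAS: 6524 − 12P = 2520 + 8P, so 4004 = 20P and P = 200.20.
Substituting into AD, Y = 4121.60.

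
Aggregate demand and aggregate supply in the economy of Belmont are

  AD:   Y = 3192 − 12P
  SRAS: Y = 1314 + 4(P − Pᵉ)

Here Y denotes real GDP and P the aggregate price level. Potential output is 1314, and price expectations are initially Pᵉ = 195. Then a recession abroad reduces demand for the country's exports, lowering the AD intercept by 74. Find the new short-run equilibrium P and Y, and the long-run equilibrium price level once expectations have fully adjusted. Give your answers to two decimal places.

Short run: P = 161.50, Y = 1180.00. Long run: P = 150.33.

AD shifts left: new AD is Y = 3118 − 12P. With Pᵉ = 195, SRAS is Y = 534 + 4P.
Short run: 3118 − 12P = 534 + 4P gives 2584 = 16P, so P = 161.50 and Y = 3118 − 12P = 1180.00.
Y = 1180.00 is below potential 1314; expectations adjust and SRAS shifts right until Y = 1314.
Long run: on the new AD curve, 1314 = 3118 − 12P gives P = 150.33.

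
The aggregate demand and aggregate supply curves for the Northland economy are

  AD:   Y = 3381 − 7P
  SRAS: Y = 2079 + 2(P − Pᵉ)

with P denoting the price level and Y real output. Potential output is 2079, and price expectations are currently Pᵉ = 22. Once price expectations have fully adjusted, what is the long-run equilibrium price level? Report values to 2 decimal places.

Short run: with Pᵉ = 22, SRAS is Y = 2035 + 2P. Setting AD = SRAS gives 1346 = 9P, so P = 149.56 and Y = 3381 − 7P = 2334.11.
Output 2334.11 is above potential 2079, so over time expected prices rise and SRAS shifts left until Y returns to 2079.
Long run: Y = 2079 on the AD curve gives 2079 = 3381 − 7P, so P = 186.00.

Long-run P = 186.00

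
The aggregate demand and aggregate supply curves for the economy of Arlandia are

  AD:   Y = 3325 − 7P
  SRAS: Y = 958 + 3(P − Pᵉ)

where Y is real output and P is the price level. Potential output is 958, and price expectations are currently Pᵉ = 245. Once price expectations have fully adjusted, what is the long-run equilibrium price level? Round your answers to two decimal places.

Long-run P = 338.14

Short run: with Pᵉ = 245, SRAS is Y = 223 + 3P. Setting AD = SRAS gives 3102 = 10P, so P = 310.20 and Y = 3325 − 7P = 1153.60.
Output 1153.60 is above potential 958, so over time expected prices rise and SRAS shifts left until Y returns to 958.
Long run: Y = 958 on the AD curve gives 958 = 3325 − 7P, so P = 338.14.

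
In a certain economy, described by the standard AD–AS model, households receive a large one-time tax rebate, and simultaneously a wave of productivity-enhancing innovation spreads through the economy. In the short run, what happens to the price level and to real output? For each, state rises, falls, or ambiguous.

Price level: ambiguous; output: rises

The first event is a positive demand shock: AD shifts right, which by itself pushes P up and Y up.
The second is a favourable supply shock: SRAS shifts right, which by itself pushes P down and Y up.
The two shocks push P in opposite directions, so the effect on P is ambiguous. Both shocks push Y up, so Y rises.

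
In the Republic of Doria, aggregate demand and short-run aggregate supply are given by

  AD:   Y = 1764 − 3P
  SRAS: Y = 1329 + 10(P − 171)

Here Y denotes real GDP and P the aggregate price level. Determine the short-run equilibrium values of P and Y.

P = 165, Y = 1269

Write SRAS as Y = 1329 + 10P − 1710 = 10P − 381.
Set AD = SRAS: 1764 − 3P = 10P − 381, so 2145 = 13P and P = 165.
Then Y = 1764 − 3·165 = 1269.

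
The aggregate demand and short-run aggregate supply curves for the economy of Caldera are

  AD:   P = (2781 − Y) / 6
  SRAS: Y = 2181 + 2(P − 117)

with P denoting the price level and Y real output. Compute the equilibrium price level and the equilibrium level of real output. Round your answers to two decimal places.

Write SRAS as Y = 2181 + 2P − 234 = 1947 + 2P.
Rearrange AD to Y = 2781 − 6P.
Set AD = SRAS: 2781 − 6P = 1947 + 2P, so 834 = 8P and P = 104.25.
Substituting into AD, Y = 2781 − 6P = 2155.50.

P = 104.25, Y = 2155.50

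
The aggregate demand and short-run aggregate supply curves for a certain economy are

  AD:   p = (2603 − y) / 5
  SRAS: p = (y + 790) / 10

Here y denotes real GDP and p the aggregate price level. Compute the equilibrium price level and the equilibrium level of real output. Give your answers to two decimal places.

Rearrange AD to y = 2603 − 5p.
Rearrange SRAS to y = 10p − 790.
Set AD = SRAS: 2603 − 5p = 10p − 790, so 3393 = 15p and p = 226.20.
Substituting into AD, y = 2603 − 5p = 1472.00.

p = 226.20, y = 1472.00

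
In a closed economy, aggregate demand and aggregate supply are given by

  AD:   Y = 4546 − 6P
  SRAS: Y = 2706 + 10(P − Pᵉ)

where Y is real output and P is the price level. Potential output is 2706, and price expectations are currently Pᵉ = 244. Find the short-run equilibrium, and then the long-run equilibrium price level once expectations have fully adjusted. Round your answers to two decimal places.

Short run: with Pᵉ = 244, SRAS is Y = 266 + 10P. Setting AD = SRAS gives 4280 = 16P, so P = 267.50 and Y = 4546 − 6P = 2941.00.
Output 2941.00 is above potential 2706, so over time expected prices rise and SRAS shifts left until Y returns to 2706.
Long run: Y = 2706 on the AD curve gives 2706 = 4546 − 6P, so P = 306.67.

Short run: P = 267.50, Y = 2941.00. Long run: P = 306.67.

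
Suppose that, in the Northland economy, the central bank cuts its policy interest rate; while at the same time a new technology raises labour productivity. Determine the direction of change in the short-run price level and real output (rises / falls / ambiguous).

Price level: ambiguous; output: rises

The first event is a positive demand shock: AD shifts right, which by itself pushes P up and Y up.
The second is a favourable supply shock: SRAS shifts right, which by itself pushes P down and Y up.
The two shocks push P in opposite directions, so the effect on P is ambiguous. Both shocks push Y up, so Y rises.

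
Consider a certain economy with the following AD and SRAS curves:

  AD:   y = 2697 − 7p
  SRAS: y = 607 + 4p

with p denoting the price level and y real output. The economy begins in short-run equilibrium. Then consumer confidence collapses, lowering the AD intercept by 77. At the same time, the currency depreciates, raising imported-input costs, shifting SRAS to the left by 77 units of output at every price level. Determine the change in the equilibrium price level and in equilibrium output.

After both shocks: AD is y = 2620 − 7p and SRAS is y = 530 + 4p.
Setting them equal: 2090 = 11p, so p = 190.
y = 2620 − 7·190 = 1290.
Initially p = 190, y = 1367, so Δp = +0 and Δy = -77.

Δp = +0, Δy = -77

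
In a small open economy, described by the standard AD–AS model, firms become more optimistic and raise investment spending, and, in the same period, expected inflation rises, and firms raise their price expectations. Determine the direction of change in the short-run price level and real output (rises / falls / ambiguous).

Price level: rises; output: ambiguous

The first event is a positive demand shock: AD shifts right, which by itself pushes P up and Y up.
The second is an adverse supply shock: SRAS shifts left, which by itself pushes P up and Y down.
Both shocks push P up, so P rises. The two shocks push Y in opposite directions, so the effect on Y is ambiguous.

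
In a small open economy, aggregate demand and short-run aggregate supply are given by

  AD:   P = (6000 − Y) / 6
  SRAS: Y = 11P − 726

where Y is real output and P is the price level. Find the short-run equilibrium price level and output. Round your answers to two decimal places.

P = 395.65, Y = 3626.12

Rearrange AD to Y = 6000 − 6P.
Set AD = SRAS: 6000 − 6P = 11P − 726, so 6726 = 17P and P = 395.65.
Substituting into AD, Y = 6000 − 6P = 3626.12.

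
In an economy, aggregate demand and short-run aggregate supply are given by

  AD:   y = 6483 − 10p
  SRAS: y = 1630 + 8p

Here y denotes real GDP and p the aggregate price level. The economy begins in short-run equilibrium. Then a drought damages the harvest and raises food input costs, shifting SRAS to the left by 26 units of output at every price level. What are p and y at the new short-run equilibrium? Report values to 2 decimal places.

p = 271.06, y = 3772.44

This is a negative supply shock: SRAS shifts left.
New SRAS: y = 1604 + 8p.
Set AD = SRAS: 6483 − 10p = 1604 + 8p, so 4879 = 18p and p = 271.06.
Substituting into AD, y = 3772.44.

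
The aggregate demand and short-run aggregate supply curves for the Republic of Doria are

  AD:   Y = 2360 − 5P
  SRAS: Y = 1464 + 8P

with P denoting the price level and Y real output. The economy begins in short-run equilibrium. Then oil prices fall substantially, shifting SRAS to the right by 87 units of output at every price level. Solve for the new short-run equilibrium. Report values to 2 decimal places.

This is a positive supply shock: SRAS shifts right.
New SRAS: Y = 1551 + 8P.
Set AD = SRAS: 2360 − 5P = 1551 + 8P, so 809 = 13P and P = 62.23.
Substituting into AD, Y = 2048.85.

P = 62.23, Y = 2048.85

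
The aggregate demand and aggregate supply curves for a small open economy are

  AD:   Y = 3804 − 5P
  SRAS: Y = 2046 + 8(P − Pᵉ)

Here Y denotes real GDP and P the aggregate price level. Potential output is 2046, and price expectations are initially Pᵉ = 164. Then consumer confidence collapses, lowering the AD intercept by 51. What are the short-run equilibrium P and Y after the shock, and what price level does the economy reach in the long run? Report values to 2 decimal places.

AD shifts left: new AD is Y = 3753 − 5P. With Pᵉ = 164, SRAS is Y = 734 + 8P.
Short run: 3753 − 5P = 734 + 8P gives 3019 = 13P, so P = 232.23 and Y = 3753 − 5P = 2591.85.
Y = 2591.85 is above potential 2046; expectations adjust and SRAS shifts left until Y = 2046.
Long run: on the new AD curve, 2046 = 3753 − 5P gives P = 341.40.

Short run: P = 232.23, Y = 2591.85. Long run: P = 341.40.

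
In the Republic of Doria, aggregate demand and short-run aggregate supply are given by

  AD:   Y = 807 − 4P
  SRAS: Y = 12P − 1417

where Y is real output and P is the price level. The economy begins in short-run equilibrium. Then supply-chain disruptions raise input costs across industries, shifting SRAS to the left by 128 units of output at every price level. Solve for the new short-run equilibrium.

P = 147, Y = 219

This is a negative supply shock: SRAS shifts left.
New SRAS: Y = 12P − 1545.
Set AD = SRAS: 807 − 4P = 12P − 1545, so 2352 = 16P and P = 147.
Y = 807 − 4·147 = 219.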